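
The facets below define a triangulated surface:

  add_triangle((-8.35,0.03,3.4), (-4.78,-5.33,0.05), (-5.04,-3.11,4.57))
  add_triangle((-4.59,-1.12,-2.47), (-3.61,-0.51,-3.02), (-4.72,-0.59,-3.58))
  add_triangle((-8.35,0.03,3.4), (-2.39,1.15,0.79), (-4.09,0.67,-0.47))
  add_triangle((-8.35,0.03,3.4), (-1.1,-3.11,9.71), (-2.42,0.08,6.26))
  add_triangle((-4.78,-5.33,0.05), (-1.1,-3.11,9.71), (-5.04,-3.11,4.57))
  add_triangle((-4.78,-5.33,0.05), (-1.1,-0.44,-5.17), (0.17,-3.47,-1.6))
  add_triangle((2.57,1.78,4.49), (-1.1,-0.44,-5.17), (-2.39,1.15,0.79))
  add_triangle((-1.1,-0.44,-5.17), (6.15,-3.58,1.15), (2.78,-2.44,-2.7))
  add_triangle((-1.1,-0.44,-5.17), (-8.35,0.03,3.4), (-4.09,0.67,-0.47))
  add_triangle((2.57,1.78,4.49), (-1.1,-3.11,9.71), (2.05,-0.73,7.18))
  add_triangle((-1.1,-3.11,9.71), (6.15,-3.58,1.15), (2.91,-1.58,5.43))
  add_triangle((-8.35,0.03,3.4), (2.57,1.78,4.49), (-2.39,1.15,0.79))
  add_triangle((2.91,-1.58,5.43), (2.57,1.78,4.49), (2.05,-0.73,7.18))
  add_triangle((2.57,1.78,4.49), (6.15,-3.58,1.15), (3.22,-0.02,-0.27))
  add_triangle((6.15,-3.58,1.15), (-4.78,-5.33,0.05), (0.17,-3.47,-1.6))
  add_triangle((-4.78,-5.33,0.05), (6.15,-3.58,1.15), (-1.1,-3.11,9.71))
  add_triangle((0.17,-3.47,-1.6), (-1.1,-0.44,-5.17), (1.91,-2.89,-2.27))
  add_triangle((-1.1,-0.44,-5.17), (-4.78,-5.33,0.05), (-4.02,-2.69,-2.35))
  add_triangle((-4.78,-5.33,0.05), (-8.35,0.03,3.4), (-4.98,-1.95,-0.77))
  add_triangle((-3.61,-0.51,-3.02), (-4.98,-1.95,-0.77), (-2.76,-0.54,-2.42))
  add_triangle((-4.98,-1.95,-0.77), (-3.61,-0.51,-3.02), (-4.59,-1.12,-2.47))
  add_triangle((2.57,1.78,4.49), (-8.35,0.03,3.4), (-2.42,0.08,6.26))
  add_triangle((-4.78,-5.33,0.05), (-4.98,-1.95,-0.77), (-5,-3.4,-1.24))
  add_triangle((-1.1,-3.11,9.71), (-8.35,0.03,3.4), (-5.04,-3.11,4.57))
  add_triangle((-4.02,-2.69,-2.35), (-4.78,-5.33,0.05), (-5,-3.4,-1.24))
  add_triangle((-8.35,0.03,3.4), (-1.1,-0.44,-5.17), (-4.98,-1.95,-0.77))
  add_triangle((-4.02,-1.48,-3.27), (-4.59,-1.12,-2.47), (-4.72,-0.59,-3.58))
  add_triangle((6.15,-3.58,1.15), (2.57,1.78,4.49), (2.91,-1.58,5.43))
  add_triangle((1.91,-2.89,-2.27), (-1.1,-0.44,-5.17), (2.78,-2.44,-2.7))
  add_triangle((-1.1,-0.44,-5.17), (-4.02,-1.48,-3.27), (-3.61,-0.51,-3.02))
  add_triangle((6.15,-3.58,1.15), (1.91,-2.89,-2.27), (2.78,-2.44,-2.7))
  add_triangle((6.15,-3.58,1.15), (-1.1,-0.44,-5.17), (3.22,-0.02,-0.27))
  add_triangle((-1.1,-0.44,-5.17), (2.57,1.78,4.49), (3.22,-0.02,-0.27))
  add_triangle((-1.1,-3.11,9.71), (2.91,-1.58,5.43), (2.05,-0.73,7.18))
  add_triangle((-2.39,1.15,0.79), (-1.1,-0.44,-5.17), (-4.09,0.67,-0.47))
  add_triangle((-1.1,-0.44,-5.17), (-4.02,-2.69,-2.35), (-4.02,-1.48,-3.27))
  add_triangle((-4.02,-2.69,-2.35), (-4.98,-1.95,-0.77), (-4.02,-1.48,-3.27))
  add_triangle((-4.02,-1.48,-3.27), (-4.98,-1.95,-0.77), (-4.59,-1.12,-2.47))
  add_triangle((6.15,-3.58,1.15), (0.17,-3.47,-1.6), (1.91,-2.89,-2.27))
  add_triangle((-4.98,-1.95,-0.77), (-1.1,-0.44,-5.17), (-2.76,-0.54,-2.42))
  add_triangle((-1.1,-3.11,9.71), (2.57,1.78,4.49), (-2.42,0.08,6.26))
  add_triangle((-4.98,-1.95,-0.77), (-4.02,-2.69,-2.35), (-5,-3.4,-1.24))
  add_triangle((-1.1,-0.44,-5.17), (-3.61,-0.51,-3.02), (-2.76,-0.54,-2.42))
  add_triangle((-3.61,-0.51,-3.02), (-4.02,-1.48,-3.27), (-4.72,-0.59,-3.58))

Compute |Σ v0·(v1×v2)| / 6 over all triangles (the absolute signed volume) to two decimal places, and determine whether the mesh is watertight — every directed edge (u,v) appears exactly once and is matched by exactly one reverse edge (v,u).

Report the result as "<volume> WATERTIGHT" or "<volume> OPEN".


425.28 WATERTIGHT

Per-triangle v0·(v1×v2)/6:
  t1: +26.9914
  t2: -0.1679
  t3: +3.2249
  t4: +23.7771
  t5: +26.1708
  t6: +16.1079
  t7: +4.5877
  t8: +0.6158
  t9: +6.4427
  t10: +7.0918
  t11: +19.9398
  t12: +9.2506
  t13: +5.2233
  t14: +10.5495
  t15: +16.8300
  t16: +78.8240
  t17: +5.6881
  t18: +5.9006
  t19: +15.6262
  t20: -0.3900
  t21: -0.0638
  t22: +12.5845
  t23: +2.2847
  t24: +29.4095
  t25: +2.2999
  t26: +13.6569
  t27: +0.8727
  t28: +15.9381
  t29: +3.2376
  t30: +2.3481
  t31: +3.6558
  t32: +10.4017
  t33: +3.9435
  t34: +8.2172
  t35: +2.1576
  t36: +3.4875
  t37: +2.5880
  t38: +1.3513
  t39: +6.1035
  t40: -2.2593
  t41: +19.2980
  t42: +1.6365
  t43: -0.3647
  t44: +0.2066
Σ = +425.2758 → |volume| = 425.28

Directed edges: 132 total, each appears once with its reverse present → watertight.


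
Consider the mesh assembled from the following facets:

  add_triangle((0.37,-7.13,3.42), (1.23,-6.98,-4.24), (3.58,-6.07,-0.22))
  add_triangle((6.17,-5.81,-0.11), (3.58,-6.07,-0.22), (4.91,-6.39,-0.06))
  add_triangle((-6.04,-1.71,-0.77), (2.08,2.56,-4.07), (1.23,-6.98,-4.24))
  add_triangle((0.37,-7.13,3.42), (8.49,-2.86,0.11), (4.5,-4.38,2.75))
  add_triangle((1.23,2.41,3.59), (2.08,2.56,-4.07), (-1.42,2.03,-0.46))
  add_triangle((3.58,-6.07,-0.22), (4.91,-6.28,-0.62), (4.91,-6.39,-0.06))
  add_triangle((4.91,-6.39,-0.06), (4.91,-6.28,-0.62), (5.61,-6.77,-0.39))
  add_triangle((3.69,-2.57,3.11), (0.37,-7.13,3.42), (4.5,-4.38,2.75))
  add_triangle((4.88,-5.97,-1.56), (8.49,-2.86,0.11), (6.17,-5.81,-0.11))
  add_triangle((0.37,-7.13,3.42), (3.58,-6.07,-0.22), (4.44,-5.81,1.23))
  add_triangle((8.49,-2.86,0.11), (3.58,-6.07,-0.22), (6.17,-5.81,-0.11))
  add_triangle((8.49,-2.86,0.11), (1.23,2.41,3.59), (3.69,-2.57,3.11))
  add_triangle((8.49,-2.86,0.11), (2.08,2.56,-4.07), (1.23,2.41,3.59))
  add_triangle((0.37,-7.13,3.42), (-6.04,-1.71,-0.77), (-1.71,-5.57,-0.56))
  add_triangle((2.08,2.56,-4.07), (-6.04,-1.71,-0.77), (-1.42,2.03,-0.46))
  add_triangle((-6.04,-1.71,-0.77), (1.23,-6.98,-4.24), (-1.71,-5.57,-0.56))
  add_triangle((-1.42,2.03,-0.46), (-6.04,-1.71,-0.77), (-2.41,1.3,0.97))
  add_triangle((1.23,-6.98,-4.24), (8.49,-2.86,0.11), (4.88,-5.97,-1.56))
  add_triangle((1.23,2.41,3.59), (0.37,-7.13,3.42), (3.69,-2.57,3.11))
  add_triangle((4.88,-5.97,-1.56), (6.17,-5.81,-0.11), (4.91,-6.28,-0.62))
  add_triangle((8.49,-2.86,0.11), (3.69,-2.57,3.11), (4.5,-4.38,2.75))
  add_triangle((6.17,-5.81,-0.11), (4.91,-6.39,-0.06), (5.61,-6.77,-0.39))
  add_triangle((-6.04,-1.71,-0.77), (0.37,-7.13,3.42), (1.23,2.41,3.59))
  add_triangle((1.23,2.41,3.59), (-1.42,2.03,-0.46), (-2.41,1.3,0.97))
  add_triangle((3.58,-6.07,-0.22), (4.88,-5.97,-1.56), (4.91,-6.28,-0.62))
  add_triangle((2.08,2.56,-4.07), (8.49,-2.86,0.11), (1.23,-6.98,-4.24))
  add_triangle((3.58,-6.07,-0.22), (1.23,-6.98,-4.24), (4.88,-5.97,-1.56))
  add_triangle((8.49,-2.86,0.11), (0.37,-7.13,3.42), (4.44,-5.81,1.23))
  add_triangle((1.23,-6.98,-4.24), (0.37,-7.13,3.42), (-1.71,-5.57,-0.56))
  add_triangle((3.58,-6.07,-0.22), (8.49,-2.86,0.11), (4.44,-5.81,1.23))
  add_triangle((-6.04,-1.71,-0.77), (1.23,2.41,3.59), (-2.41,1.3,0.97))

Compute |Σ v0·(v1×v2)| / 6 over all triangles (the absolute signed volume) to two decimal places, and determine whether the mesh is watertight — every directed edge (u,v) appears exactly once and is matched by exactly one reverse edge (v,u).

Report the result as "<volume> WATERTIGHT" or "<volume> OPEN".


Per-triangle v0·(v1×v2)/6:
  t1: +26.2117
  t2: -0.3601
  t3: +40.7053
  t4: +12.8409
  t5: +8.8595
  t6: +0.6624
  t7: +0.2144
  t8: +6.7883
  t9: +7.4081
  t10: +9.3603
  t11: -0.0993
  t12: +18.9487
  t13: +32.8635
  t14: +19.7590
  t15: +10.0599
  t16: +19.9877
  t17: +3.6837
  t18: +10.9719
  t19: +17.0359
  t20: +1.7564
  t21: +7.3561
  t22: +0.5689
  t23: +32.0043
  t24: +3.3475
  t25: +1.1000
  t26: +57.6986
  t27: +9.4054
  t28: +9.2267
  t29: +21.3583
  t30: +9.6959
  t31: +4.2001
Σ = +403.6200 → |volume| = 403.62

Directed edges: 93 total; 3 unmatched, e.g. (4.91,-6.28,-0.62)→(5.61,-6.77,-0.39) → open.

403.62 OPEN


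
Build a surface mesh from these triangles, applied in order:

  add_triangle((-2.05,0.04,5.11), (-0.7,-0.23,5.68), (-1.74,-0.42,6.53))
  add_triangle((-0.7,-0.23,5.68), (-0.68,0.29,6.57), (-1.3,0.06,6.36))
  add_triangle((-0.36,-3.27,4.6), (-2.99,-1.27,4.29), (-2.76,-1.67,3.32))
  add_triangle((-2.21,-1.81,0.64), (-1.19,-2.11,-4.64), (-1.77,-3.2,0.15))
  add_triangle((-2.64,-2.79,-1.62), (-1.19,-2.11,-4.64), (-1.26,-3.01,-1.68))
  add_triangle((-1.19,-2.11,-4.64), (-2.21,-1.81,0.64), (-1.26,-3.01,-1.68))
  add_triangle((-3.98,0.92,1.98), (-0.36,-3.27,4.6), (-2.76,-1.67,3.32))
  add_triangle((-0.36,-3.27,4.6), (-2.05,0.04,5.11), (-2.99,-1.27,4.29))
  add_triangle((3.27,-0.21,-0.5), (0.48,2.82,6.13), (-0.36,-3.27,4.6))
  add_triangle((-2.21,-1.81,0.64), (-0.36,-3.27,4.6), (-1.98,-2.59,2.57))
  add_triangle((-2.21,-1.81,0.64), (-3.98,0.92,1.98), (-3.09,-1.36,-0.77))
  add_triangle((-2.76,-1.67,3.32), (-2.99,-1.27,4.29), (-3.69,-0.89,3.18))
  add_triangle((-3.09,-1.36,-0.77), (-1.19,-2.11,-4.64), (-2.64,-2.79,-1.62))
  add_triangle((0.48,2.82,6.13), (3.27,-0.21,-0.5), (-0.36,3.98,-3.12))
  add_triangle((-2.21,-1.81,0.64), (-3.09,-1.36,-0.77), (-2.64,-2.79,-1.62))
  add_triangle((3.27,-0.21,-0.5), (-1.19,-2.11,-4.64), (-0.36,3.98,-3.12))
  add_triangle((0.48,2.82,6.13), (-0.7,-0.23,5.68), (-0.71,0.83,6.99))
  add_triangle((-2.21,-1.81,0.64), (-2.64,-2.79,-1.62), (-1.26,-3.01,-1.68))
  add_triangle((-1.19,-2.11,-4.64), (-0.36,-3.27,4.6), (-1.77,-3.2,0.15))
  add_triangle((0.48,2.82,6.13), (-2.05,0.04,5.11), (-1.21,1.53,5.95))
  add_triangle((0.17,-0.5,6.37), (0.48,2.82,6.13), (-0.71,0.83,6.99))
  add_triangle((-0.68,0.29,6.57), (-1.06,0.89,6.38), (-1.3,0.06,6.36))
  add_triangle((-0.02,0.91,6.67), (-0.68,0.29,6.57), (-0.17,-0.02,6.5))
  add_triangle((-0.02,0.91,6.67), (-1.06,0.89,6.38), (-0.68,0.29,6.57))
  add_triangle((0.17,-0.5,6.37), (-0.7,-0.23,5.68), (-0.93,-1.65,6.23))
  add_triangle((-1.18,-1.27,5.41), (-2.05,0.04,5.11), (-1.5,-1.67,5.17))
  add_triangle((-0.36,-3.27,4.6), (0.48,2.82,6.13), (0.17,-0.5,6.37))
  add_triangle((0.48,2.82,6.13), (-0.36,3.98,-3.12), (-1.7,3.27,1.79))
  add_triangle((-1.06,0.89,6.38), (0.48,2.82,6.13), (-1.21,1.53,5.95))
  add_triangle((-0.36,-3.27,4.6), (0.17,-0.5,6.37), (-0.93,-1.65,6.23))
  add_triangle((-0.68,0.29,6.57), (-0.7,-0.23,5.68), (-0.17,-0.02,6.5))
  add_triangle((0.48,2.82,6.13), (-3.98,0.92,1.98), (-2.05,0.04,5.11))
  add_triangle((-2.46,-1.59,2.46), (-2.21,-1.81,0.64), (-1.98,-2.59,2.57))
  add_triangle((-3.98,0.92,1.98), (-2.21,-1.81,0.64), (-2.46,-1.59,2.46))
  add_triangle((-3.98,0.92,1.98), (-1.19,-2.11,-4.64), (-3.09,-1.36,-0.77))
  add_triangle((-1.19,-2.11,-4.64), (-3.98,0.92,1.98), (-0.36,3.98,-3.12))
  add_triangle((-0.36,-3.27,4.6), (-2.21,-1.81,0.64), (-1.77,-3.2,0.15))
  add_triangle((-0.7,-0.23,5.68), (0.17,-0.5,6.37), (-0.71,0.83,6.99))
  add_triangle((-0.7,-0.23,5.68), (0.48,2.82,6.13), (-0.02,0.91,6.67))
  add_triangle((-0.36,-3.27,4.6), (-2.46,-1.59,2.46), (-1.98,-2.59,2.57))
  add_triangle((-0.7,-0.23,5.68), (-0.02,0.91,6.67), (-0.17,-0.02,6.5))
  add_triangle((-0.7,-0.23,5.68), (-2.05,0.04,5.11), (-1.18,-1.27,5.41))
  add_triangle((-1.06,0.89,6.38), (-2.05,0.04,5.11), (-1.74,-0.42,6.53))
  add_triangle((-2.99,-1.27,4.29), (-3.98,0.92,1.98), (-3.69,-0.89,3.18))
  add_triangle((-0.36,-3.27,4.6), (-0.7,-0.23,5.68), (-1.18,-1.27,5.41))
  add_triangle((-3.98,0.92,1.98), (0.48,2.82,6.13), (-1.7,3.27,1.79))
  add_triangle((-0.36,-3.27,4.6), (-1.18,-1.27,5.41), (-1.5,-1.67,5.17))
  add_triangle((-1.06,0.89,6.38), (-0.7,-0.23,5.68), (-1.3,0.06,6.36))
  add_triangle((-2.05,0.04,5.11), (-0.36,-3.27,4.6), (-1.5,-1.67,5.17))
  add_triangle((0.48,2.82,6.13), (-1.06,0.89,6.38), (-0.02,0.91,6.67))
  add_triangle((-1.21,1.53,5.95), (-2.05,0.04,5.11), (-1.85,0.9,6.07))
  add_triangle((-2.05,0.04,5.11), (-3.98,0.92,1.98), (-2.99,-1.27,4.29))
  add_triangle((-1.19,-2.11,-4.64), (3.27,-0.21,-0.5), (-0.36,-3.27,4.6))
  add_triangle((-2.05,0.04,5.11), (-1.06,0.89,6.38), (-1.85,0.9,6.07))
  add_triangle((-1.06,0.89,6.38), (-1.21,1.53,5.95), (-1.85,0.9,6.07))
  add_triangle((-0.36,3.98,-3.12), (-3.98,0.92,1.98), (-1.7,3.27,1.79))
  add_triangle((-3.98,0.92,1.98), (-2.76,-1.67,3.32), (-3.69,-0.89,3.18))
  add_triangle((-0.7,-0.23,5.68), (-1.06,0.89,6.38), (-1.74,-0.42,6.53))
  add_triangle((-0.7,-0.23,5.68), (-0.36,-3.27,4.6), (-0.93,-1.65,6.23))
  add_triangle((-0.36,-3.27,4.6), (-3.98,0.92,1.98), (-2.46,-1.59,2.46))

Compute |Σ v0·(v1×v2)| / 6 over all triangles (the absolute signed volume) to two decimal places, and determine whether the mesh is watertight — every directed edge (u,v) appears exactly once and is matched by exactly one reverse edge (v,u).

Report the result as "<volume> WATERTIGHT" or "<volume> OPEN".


181.87 WATERTIGHT

Per-triangle v0·(v1×v2)/6:
  t1: -0.4278
  t2: +0.3107
  t3: +2.0069
  t4: +3.0620
  t5: +2.5473
  t6: -2.7765
  t7: -2.4377
  t8: +5.2220
  t9: +18.1950
  t10: +0.5844
  t11: +2.9198
  t12: +0.7404
  t13: +2.8558
  t14: +18.3107
  t15: +1.4132
  t16: +14.1819
  t17: -0.8619
  t18: +1.2644
  t19: +3.6072
  t20: -0.9347
  t21: +3.6053
  t22: +0.5241
  t23: +0.5642
  t24: +0.7160
  t25: +1.3009
  t26: +0.8011
  t27: -0.7148
  t28: +9.8918
  t29: +1.5780
  t30: +2.7906
  t31: +0.3023
  t32: +9.7850
  t33: +0.9357
  t34: +2.5610
  t35: +3.5486
  t36: +18.7435
  t37: +3.2958
  t38: +1.0410
  t39: -0.9493
  t40: +1.5430
  t41: -0.5203
  t42: +1.5330
  t43: +1.2310
  t44: +1.4914
  t45: +1.7042
  t46: +10.3186
  t47: +1.0000
  t48: -0.4789
  t49: -0.5475
  t50: +2.3061
  t51: -0.1153
  t52: +4.5143
  t53: +14.0700
  t54: +0.6701
  t55: +0.6138
  t56: +8.7369
  t57: -0.1929
  t58: +1.0570
  t59: -0.7473
  t60: +3.5807
Σ = +181.8719 → |volume| = 181.87

Directed edges: 180 total, each appears once with its reverse present → watertight.


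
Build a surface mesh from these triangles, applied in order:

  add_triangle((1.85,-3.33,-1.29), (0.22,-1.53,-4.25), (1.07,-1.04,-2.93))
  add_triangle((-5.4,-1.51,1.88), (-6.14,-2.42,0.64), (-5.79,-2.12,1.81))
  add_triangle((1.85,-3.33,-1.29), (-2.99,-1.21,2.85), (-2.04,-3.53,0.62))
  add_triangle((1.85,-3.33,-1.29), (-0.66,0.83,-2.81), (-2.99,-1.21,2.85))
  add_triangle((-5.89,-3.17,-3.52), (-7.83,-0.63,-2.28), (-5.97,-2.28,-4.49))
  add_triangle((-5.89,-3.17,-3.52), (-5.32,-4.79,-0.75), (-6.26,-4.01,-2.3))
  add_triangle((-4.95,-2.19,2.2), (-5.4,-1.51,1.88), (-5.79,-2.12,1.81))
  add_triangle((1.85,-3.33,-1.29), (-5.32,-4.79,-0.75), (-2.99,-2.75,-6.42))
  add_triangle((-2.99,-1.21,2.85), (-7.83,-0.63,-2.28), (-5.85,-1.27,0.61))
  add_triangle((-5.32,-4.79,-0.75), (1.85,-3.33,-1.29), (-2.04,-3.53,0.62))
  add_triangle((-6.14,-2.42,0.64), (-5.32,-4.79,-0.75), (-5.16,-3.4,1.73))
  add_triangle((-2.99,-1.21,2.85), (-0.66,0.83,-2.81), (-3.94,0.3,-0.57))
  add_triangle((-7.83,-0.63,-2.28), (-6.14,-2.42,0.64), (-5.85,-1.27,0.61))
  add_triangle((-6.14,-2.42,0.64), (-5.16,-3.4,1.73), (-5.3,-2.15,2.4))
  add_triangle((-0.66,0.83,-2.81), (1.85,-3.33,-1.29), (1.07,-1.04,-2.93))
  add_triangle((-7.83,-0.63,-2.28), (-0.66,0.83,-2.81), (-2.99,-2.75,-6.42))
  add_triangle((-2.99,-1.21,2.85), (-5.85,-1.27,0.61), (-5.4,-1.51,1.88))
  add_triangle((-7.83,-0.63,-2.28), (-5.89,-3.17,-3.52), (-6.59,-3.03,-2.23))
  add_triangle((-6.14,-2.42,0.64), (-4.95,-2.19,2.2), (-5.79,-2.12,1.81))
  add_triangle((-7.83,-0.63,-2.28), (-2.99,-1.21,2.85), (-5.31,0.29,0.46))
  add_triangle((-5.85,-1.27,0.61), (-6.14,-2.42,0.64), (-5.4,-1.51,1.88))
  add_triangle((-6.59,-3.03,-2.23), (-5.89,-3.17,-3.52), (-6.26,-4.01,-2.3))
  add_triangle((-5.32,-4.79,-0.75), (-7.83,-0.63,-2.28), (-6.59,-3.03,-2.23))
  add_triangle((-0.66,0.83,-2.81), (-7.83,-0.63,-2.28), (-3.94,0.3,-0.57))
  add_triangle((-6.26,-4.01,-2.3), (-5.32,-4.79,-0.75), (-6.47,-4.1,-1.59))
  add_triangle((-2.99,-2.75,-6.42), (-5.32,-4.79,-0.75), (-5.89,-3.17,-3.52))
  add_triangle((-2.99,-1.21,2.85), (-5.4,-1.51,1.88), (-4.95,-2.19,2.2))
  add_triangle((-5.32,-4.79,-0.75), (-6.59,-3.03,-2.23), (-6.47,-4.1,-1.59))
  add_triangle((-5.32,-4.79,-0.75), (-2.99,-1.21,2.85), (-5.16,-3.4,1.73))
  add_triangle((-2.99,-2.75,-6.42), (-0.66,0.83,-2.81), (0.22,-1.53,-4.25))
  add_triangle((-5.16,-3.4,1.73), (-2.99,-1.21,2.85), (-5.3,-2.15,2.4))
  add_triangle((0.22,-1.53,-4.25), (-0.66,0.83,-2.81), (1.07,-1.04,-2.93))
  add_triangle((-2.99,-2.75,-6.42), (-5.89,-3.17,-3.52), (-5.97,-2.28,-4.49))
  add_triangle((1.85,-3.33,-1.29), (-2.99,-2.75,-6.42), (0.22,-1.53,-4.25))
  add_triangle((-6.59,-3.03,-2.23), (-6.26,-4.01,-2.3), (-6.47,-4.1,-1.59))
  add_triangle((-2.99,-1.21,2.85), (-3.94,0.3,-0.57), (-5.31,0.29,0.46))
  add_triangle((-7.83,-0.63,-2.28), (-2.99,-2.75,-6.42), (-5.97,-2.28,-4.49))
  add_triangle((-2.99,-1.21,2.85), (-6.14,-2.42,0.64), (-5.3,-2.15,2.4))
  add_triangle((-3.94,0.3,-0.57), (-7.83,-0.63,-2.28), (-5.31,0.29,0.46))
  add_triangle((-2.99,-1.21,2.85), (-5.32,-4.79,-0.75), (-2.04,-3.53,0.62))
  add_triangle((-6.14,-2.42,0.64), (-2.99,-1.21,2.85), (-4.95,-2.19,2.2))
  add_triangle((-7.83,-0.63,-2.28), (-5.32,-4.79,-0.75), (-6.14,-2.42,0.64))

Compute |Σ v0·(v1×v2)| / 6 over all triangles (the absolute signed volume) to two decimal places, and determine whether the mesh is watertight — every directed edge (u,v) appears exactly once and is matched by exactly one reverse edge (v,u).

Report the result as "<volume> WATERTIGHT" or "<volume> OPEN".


Per-triangle v0·(v1×v2)/6:
  t1: +1.8827
  t2: +0.5450
  t3: +3.3300
  t4: -6.7313
  t5: +5.4424
  t6: +1.1975
  t7: +0.3641
  t8: +26.4908
  t9: +0.9543
  t10: +6.3485
  t11: +5.1095
  t12: -0.8819
  t13: +3.2821
  t14: +2.5086
  t15: -1.1344
  t16: +14.9682
  t17: +0.1155
  t18: +4.7935
  t19: +0.5744
  t20: +6.0206
  t21: +1.3958
  t22: +1.8058
  t23: +4.3776
  t24: +2.7732
  t25: +1.1911
  t26: +11.4838
  t27: +1.1516
  t28: -0.2452
  t29: +0.3847
  t30: +4.5842
  t31: +1.7254
  t32: +1.2064
  t33: +5.2764
  t34: +7.2979
  t35: +0.9696
  t36: -0.9131
  t37: +4.0220
  t38: +0.0990
  t39: +1.0751
  t40: +6.1044
  t41: -0.5665
  t42: +11.8119
Σ = +142.1909 → |volume| = 142.19

Directed edges: 126 total, each appears once with its reverse present → watertight.

142.19 WATERTIGHT


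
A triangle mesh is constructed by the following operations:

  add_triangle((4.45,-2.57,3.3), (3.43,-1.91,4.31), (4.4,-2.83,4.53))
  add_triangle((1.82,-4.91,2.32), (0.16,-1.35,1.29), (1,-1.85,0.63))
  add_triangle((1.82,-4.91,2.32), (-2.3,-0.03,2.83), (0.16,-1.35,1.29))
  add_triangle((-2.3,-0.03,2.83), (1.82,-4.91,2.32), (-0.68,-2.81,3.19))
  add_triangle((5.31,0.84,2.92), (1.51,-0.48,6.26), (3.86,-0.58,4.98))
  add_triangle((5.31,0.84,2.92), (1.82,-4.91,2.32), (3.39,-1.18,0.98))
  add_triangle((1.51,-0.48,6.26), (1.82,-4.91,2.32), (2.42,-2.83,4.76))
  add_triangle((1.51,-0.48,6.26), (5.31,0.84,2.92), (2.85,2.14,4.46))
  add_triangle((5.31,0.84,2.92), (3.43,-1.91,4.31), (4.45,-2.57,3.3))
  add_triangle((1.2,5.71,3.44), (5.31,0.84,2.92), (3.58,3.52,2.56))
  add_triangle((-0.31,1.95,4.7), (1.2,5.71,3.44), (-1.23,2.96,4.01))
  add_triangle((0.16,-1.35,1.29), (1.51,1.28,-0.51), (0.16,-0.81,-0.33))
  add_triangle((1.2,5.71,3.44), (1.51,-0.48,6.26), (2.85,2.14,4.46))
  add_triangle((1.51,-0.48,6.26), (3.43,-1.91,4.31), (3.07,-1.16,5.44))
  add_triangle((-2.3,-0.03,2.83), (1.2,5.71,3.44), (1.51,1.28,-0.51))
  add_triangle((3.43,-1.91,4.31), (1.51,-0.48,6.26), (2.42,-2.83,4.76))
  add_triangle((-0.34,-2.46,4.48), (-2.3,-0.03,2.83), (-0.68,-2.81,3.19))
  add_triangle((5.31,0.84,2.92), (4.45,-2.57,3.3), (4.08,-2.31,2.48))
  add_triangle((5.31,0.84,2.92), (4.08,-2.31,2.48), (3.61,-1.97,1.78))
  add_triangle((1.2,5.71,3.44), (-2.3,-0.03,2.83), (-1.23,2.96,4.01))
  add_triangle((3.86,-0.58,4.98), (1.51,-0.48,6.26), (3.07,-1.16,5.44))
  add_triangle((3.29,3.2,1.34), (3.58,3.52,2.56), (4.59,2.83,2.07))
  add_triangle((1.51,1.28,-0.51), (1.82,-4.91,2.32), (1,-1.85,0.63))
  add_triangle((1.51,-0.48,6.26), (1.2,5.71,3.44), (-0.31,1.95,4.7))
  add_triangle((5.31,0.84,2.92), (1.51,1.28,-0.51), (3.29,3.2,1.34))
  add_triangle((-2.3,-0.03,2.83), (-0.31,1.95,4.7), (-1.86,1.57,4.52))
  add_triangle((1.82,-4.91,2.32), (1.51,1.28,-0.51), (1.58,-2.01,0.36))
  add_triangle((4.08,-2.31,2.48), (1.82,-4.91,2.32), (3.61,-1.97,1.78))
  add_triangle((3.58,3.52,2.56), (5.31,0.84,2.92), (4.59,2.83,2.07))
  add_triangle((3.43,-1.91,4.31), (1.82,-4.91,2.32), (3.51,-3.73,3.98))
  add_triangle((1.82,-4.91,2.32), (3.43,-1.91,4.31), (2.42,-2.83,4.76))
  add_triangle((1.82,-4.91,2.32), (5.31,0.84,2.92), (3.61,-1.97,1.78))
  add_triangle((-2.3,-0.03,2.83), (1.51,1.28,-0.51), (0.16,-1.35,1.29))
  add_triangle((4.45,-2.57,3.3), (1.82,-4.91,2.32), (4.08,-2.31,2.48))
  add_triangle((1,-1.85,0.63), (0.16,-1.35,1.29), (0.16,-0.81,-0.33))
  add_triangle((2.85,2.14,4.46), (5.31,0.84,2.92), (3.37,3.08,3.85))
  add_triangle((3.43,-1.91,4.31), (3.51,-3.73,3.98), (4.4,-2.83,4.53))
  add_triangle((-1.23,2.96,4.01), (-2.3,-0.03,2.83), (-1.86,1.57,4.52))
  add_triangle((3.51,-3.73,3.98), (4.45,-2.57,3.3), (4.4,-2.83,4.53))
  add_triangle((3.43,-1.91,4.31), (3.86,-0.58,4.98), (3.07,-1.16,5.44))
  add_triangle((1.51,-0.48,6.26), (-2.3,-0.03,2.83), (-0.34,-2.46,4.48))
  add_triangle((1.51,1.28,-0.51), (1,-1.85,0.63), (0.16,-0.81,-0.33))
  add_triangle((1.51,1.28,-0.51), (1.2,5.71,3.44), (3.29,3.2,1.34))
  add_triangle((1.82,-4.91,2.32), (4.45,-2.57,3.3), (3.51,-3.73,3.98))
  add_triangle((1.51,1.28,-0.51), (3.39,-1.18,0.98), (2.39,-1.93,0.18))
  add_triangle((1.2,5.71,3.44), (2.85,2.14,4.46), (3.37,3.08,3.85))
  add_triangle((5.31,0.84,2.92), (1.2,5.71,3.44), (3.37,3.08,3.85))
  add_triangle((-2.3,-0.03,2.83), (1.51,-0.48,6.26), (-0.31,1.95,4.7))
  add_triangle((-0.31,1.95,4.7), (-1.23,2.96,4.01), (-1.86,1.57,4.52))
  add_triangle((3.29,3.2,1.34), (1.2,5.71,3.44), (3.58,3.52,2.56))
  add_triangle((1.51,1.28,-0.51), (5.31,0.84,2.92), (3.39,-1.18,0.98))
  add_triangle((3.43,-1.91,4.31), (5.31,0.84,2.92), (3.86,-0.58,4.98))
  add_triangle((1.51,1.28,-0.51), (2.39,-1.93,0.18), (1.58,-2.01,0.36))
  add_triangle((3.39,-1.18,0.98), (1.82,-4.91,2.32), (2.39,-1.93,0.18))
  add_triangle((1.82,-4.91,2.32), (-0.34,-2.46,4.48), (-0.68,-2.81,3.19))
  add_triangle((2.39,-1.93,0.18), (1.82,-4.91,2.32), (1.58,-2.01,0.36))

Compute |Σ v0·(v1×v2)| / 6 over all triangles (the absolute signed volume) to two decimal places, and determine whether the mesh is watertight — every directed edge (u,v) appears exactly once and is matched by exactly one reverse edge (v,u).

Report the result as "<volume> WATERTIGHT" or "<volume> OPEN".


127.83 OPEN

Per-triangle v0·(v1×v2)/6:
  t1: +0.4451
  t2: -0.0997
  t3: -0.4489
  t4: -0.4450
  t5: +3.9034
  t6: +6.0711
  t7: +3.0377
  t8: +9.9572
  t9: +5.1716
  t10: +4.3783
  t11: +4.6880
  t12: -0.4230
  t13: +10.0991
  t14: +1.0441
  t15: -0.5671
  t16: +4.0517
  t17: +2.1461
  t18: +1.5459
  t19: +1.0682
  t20: -0.1593
  t21: +1.6973
  t22: +0.9917
  t23: +0.4208
  t24: +9.8905
  t25: +2.7462
  t26: +0.9678
  t27: -1.0225
  t28: +1.0320
  t29: +2.2880
  t30: +0.9926
  t31: +3.8014
  t32: -3.9104
  t33: -1.4170
  t34: +1.5282
  t35: +0.1776
  t36: +3.5353
  t37: +0.9203
  t38: +1.0199
  t39: +1.3052
  t40: +1.3790
  t41: +6.8634
  t42: +0.4177
  t43: +2.4970
  t44: +2.7157
  t45: +1.1085
  t46: +3.6600
  t47: +3.4888
  t48: +6.9080
  t49: +1.8169
  t50: +2.6834
  t51: +2.8506
  t52: +3.6481
  t53: -0.0576
  t54: +2.3474
  t55: +2.7662
  t56: +0.3081
Σ = +127.8304 → |volume| = 127.83

Directed edges: 168 total; 6 unmatched, e.g. (1.51,-0.48,6.26)→(1.82,-4.91,2.32) → open.


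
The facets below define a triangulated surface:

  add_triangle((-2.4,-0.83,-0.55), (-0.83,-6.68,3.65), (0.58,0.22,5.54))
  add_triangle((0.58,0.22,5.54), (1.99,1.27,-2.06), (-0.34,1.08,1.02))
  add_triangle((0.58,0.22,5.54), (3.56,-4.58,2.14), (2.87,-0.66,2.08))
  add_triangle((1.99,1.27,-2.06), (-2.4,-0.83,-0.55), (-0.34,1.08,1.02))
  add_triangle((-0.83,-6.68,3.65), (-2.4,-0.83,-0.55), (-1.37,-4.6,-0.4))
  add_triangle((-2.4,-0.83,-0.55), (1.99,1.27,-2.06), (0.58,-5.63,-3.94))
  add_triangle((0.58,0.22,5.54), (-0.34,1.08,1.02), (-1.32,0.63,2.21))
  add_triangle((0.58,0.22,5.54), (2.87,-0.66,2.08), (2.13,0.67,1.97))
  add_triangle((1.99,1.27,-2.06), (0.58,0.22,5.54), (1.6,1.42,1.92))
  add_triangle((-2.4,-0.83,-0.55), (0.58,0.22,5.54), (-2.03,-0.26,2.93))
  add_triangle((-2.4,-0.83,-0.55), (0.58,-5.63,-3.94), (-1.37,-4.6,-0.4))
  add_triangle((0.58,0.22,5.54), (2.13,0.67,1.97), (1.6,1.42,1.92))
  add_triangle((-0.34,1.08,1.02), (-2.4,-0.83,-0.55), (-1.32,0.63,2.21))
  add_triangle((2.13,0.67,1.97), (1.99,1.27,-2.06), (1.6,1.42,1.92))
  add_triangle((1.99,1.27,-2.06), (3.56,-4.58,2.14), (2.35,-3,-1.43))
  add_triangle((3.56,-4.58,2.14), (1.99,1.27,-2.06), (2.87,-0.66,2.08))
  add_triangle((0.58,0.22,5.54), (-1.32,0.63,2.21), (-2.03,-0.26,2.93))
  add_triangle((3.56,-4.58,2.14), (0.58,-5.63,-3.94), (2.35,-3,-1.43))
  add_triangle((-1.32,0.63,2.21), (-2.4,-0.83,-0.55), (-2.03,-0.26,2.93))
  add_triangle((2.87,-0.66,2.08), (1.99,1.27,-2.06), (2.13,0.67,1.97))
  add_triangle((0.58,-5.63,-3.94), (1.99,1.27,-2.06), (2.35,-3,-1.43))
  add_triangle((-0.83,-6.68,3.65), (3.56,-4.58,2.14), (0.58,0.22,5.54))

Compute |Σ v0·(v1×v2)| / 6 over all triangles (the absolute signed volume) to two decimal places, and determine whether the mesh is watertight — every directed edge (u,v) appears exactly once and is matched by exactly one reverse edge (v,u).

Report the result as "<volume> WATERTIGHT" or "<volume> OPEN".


114.35 OPEN

Per-triangle v0·(v1×v2)/6:
  t1: +13.8567
  t2: +2.6747
  t3: +9.1367
  t4: +1.4608
  t5: +6.5582
  t6: +6.8158
  t7: +1.2653
  t8: +2.7682
  t9: -0.9905
  t10: +0.9297
  t11: +6.5216
  t12: +1.6225
  t13: +0.7264
  t14: +1.3700
  t15: +6.4150
  t16: +6.6648
  t17: +1.7090
  t18: +8.2965
  t19: +1.0313
  t20: +2.2953
  t21: +6.9794
  t22: +26.2432
Σ = +114.3508 → |volume| = 114.35

Directed edges: 66 total; 4 unmatched, e.g. (-1.37,-4.6,-0.4)→(-0.83,-6.68,3.65) → open.


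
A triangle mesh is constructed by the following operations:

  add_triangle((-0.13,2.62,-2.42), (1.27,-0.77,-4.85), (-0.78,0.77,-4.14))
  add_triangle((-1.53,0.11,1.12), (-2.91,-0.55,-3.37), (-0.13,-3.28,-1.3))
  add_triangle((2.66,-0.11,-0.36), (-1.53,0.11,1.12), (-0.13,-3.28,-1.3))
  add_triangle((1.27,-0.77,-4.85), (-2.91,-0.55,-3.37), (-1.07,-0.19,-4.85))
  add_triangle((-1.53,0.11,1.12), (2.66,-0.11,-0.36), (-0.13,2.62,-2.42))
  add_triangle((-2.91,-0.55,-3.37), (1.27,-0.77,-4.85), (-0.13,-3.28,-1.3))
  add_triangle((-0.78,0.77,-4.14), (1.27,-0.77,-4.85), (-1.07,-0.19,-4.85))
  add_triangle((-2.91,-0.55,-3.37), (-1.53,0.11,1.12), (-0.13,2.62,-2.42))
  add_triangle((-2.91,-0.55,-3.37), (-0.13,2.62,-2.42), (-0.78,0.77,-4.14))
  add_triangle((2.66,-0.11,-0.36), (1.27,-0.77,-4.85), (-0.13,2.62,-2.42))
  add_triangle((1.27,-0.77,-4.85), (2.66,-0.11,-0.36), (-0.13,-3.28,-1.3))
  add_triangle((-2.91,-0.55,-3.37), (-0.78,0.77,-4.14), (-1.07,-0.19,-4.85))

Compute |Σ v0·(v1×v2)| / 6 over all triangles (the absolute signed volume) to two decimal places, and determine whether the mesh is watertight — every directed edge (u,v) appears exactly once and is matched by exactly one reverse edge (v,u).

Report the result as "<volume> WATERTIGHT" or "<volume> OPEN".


44.92 WATERTIGHT

Per-triangle v0·(v1×v2)/6:
  t1: +3.6457
  t2: +4.3434
  t3: +1.3024
  t4: +1.8063
  t5: +1.1087
  t6: +9.4167
  t7: +1.8258
  t8: +4.1485
  t9: +3.1417
  t10: +6.1980
  t11: +6.3947
  t12: +1.5874
Σ = +44.9192 → |volume| = 44.92

Directed edges: 36 total, each appears once with its reverse present → watertight.


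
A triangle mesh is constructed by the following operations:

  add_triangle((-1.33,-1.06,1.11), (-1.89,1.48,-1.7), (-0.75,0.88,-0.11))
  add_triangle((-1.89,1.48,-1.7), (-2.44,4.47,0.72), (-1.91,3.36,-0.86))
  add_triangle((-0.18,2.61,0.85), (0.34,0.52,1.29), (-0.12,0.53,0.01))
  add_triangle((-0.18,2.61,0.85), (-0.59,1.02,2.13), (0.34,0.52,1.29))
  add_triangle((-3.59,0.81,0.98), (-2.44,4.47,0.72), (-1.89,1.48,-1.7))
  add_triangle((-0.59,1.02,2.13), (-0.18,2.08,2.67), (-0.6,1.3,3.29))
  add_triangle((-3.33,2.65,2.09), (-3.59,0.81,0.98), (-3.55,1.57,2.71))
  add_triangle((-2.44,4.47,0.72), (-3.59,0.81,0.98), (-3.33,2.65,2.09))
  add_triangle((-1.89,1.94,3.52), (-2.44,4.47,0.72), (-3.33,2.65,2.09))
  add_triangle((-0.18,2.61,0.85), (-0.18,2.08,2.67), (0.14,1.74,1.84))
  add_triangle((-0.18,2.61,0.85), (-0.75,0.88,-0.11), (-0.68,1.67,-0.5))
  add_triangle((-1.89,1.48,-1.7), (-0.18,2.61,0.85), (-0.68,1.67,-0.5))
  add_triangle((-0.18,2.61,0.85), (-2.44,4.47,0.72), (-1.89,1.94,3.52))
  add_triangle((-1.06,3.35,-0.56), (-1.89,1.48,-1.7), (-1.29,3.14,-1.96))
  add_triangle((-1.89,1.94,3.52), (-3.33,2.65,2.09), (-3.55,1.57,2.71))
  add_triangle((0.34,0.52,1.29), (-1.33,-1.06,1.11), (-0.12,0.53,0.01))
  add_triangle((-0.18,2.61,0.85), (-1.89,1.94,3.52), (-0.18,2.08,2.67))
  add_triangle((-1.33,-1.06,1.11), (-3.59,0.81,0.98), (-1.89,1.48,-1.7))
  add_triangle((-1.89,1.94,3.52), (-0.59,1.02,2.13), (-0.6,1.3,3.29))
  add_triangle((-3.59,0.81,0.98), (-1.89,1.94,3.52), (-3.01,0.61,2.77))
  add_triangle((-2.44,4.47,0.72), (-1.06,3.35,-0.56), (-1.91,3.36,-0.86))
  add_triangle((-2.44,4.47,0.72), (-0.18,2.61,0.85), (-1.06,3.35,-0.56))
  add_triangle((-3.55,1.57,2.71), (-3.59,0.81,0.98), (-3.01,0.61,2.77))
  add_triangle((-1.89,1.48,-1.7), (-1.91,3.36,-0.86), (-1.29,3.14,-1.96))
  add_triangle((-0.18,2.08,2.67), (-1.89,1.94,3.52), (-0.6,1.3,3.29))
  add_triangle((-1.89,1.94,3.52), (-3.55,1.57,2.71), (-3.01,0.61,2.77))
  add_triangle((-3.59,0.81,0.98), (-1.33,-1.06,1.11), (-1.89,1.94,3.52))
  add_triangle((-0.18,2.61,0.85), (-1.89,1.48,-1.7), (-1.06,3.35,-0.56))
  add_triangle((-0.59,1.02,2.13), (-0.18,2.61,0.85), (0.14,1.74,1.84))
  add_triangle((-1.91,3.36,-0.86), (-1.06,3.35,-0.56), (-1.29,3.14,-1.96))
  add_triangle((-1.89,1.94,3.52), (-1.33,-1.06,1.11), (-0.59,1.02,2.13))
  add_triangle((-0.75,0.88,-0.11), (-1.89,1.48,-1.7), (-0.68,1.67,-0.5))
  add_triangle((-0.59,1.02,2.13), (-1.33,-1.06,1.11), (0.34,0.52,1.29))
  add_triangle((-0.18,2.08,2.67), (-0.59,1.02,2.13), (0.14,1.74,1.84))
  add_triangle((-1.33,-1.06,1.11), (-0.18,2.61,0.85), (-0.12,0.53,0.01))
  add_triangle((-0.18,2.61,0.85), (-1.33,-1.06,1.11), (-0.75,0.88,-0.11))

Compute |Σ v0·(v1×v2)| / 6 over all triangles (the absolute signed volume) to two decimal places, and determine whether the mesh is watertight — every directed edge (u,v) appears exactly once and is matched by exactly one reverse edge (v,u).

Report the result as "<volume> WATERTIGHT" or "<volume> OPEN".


27.92 WATERTIGHT

Per-triangle v0·(v1×v2)/6:
  t1: -0.5864
  t2: +1.0200
  t3: -0.0141
  t4: +0.5473
  t5: +5.2307
  t6: -0.1433
  t7: +1.4343
  t8: +2.7083
  t9: +3.4710
  t10: +0.2456
  t11: -0.2156
  t12: +0.2758
  t13: +3.2403
  t14: -0.8987
  t15: +1.7422
  t16: -0.2232
  t17: +1.4763
  t18: +1.3324
  t19: -0.0614
  t20: -1.8887
  t21: +0.8646
  t22: +1.2657
  t23: +0.9685
  t24: +1.0453
  t25: +0.7939
  t26: +1.1948
  t27: +3.1211
  t28: -0.4972
  t29: -0.4912
  t30: +0.6292
  t31: +0.6093
  t32: -0.1920
  t33: +0.4295
  t34: +0.0142
  t35: +0.1521
  t36: -0.6784
Σ = +27.9221 → |volume| = 27.92

Directed edges: 108 total, each appears once with its reverse present → watertight.


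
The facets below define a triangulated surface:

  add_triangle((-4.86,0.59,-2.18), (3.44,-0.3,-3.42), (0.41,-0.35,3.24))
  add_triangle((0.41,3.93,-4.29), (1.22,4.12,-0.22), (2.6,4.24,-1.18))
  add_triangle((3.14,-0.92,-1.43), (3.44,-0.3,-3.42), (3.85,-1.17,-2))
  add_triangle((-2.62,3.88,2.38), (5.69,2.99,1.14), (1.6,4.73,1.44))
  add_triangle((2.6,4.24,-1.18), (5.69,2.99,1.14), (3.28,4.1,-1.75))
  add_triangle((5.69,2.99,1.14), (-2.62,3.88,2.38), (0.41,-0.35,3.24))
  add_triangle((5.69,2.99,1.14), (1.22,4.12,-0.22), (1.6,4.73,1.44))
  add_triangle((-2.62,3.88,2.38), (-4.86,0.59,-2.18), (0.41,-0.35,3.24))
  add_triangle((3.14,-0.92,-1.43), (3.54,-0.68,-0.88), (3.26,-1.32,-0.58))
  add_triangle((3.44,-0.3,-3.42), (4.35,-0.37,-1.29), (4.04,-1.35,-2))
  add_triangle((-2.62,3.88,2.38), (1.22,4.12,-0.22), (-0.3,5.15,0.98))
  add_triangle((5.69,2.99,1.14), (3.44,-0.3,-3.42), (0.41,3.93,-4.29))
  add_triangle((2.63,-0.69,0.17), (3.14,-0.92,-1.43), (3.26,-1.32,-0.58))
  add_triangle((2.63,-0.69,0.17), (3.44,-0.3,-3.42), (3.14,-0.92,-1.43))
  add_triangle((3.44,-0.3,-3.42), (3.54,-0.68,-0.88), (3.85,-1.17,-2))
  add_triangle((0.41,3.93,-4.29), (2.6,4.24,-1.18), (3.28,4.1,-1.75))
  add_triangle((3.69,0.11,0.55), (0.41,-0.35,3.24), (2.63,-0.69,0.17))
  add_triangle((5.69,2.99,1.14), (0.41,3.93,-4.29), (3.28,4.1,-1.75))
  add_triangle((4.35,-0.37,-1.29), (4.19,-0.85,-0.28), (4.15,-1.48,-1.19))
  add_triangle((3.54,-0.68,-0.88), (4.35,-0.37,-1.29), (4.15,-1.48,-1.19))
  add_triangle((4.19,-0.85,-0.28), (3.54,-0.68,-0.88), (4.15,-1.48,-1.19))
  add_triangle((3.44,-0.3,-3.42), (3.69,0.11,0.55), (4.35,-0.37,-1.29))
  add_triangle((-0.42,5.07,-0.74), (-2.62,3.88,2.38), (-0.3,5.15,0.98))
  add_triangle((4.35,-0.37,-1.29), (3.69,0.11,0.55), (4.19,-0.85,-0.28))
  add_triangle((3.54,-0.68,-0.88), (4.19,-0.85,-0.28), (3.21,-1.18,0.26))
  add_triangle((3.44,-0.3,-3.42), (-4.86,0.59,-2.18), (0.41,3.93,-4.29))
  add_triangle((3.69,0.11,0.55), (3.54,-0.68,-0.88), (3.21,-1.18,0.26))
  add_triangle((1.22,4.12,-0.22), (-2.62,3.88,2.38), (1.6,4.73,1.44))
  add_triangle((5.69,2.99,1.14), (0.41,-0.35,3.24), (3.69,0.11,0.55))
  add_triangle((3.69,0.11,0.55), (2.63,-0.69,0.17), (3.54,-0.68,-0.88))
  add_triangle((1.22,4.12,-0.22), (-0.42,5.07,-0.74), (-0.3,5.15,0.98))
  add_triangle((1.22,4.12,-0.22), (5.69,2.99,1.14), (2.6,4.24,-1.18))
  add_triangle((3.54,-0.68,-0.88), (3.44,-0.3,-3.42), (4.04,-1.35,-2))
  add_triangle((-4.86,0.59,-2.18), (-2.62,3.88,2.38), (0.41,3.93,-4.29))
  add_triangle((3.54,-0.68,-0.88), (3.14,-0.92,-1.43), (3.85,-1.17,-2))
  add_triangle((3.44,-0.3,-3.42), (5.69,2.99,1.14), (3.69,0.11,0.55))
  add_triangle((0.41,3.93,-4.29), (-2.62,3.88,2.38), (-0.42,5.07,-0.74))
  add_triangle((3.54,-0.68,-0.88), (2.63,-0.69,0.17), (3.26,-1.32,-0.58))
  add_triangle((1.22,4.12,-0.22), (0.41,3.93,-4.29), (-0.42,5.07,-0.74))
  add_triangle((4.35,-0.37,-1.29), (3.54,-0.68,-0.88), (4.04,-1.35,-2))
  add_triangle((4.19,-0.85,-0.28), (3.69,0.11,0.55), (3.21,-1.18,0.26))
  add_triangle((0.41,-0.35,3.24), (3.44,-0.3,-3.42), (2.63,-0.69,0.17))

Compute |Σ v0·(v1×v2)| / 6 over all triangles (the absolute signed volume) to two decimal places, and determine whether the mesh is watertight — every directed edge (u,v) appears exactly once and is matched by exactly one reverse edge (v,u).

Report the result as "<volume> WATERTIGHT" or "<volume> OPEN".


155.31 WATERTIGHT

Per-triangle v0·(v1×v2)/6:
  t1: +0.9158
  t2: +4.2603
  t3: -0.1321
  t4: +5.1336
  t5: +2.7269
  t6: +17.3002
  t7: +5.4062
  t8: +9.6819
  t9: +0.3089
  t10: +1.7467
  t11: -0.0058
  t12: +23.2141
  t13: -0.2993
  t14: -0.5849
  t15: +0.8734
  t16: +2.5904
  t17: +1.5517
  t18: +1.3737
  t19: +0.7719
  t20: -0.1276
  t21: -0.3110
  t22: +0.7287
  t23: +3.6787
  t24: +0.8842
  t25: +0.2250
  t26: +15.5727
  t27: -0.9988
  t28: +4.7346
  t29: +5.5789
  t30: +0.5580
  t31: +2.2438
  t32: +4.3459
  t33: -1.0805
  t34: +24.3687
  t35: +0.0300
  t36: +6.7492
  t37: +5.3871
  t38: +0.3121
  t39: +5.1401
  t40: +0.3442
  t41: +0.5787
  t42: -0.4616
Σ = +155.3145 → |volume| = 155.31

Directed edges: 126 total, each appears once with its reverse present → watertight.


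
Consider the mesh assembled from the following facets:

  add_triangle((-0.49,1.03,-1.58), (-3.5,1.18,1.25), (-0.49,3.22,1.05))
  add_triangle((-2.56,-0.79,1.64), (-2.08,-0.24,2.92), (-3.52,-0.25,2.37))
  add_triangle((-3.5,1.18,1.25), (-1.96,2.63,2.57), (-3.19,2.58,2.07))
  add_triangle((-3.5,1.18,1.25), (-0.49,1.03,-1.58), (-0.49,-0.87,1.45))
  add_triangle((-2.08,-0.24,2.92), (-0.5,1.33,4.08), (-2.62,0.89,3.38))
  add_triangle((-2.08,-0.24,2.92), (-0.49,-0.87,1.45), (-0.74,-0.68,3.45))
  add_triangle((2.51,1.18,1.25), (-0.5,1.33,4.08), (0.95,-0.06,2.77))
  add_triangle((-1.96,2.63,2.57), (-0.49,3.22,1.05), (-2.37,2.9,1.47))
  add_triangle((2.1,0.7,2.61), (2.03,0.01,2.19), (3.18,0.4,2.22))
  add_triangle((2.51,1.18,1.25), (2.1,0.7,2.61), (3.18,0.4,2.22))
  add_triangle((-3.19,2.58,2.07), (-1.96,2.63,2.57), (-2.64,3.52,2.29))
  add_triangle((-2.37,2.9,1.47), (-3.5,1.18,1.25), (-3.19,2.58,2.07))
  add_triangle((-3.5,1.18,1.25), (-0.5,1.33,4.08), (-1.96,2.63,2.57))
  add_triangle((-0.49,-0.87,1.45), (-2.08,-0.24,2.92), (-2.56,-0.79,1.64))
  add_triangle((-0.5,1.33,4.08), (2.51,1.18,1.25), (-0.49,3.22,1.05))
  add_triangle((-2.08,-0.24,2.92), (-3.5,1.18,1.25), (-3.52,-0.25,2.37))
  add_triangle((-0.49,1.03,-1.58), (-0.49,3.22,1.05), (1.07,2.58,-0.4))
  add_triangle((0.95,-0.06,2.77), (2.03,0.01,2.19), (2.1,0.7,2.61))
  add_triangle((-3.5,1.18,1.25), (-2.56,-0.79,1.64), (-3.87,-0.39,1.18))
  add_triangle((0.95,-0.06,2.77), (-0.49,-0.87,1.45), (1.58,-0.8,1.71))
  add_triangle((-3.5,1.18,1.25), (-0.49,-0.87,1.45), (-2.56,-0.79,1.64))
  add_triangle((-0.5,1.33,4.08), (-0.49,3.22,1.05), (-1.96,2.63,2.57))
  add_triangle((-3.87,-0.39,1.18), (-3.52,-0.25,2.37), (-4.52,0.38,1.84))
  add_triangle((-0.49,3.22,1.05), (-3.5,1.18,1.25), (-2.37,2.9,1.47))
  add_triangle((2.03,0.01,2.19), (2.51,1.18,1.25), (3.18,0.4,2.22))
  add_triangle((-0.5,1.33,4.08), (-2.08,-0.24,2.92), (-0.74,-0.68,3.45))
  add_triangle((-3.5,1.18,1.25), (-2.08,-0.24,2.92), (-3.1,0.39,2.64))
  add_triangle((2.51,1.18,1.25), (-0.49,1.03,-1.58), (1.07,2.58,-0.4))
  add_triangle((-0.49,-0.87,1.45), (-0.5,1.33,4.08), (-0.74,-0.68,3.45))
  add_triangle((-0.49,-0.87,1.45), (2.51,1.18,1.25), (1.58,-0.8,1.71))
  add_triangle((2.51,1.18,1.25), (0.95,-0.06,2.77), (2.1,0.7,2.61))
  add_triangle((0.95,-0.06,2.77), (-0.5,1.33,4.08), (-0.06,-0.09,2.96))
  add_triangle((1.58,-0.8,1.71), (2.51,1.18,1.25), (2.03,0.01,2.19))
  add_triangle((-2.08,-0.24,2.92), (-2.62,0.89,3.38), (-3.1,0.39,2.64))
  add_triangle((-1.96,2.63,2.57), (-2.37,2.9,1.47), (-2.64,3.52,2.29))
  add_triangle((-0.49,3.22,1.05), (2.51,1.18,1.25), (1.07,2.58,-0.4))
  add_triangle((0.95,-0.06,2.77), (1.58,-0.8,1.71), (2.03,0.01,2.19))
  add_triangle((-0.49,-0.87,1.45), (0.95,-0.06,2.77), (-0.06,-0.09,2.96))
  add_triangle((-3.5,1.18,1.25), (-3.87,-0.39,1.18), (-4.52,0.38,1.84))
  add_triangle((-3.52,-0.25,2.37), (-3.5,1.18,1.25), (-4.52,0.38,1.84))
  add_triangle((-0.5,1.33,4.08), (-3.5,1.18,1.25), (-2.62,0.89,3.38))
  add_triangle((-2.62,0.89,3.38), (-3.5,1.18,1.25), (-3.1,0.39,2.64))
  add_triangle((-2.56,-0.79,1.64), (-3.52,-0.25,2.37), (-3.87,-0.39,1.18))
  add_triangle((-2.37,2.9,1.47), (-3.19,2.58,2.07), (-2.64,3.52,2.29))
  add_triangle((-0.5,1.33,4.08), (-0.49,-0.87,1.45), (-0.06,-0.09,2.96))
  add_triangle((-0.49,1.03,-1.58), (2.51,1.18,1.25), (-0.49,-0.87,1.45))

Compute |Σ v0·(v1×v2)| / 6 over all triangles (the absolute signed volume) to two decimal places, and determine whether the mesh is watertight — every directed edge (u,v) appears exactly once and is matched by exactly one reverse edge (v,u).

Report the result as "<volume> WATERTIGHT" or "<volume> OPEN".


38.86 WATERTIGHT

Per-triangle v0·(v1×v2)/6:
  t1: +3.5688
  t2: +0.5467
  t3: +0.5721
  t4: +0.4166
  t5: +1.5397
  t6: +0.5228
  t7: +2.4213
  t8: +1.3335
  t9: +0.3273
  t10: +0.6400
  t11: +0.6353
  t12: +0.5934
  t13: +3.2146
  t14: +0.6817
  t15: +5.4013
  t16: +1.2136
  t17: +1.7258
  t18: +0.4147
  t19: -0.9124
  t20: +0.7324
  t21: -0.7912
  t22: +2.7788
  t23: +0.6676
  t24: +0.0388
  t25: -0.2887
  t26: +1.8563
  t27: +0.0096
  t28: +0.6689
  t29: -0.0936
  t30: -0.8463
  t31: -0.0555
  t32: +0.7267
  t33: +0.3963
  t34: +0.6303
  t35: -0.0952
  t36: +2.4708
  t37: +0.4768
  t38: +0.4045
  t39: +0.3580
  t40: +0.5534
  t41: +1.6408
  t42: +0.9401
  t43: +0.5030
  t44: +0.3516
  t45: +0.5004
  t46: -0.5357
Σ = +38.8557 → |volume| = 38.86

Directed edges: 138 total, each appears once with its reverse present → watertight.


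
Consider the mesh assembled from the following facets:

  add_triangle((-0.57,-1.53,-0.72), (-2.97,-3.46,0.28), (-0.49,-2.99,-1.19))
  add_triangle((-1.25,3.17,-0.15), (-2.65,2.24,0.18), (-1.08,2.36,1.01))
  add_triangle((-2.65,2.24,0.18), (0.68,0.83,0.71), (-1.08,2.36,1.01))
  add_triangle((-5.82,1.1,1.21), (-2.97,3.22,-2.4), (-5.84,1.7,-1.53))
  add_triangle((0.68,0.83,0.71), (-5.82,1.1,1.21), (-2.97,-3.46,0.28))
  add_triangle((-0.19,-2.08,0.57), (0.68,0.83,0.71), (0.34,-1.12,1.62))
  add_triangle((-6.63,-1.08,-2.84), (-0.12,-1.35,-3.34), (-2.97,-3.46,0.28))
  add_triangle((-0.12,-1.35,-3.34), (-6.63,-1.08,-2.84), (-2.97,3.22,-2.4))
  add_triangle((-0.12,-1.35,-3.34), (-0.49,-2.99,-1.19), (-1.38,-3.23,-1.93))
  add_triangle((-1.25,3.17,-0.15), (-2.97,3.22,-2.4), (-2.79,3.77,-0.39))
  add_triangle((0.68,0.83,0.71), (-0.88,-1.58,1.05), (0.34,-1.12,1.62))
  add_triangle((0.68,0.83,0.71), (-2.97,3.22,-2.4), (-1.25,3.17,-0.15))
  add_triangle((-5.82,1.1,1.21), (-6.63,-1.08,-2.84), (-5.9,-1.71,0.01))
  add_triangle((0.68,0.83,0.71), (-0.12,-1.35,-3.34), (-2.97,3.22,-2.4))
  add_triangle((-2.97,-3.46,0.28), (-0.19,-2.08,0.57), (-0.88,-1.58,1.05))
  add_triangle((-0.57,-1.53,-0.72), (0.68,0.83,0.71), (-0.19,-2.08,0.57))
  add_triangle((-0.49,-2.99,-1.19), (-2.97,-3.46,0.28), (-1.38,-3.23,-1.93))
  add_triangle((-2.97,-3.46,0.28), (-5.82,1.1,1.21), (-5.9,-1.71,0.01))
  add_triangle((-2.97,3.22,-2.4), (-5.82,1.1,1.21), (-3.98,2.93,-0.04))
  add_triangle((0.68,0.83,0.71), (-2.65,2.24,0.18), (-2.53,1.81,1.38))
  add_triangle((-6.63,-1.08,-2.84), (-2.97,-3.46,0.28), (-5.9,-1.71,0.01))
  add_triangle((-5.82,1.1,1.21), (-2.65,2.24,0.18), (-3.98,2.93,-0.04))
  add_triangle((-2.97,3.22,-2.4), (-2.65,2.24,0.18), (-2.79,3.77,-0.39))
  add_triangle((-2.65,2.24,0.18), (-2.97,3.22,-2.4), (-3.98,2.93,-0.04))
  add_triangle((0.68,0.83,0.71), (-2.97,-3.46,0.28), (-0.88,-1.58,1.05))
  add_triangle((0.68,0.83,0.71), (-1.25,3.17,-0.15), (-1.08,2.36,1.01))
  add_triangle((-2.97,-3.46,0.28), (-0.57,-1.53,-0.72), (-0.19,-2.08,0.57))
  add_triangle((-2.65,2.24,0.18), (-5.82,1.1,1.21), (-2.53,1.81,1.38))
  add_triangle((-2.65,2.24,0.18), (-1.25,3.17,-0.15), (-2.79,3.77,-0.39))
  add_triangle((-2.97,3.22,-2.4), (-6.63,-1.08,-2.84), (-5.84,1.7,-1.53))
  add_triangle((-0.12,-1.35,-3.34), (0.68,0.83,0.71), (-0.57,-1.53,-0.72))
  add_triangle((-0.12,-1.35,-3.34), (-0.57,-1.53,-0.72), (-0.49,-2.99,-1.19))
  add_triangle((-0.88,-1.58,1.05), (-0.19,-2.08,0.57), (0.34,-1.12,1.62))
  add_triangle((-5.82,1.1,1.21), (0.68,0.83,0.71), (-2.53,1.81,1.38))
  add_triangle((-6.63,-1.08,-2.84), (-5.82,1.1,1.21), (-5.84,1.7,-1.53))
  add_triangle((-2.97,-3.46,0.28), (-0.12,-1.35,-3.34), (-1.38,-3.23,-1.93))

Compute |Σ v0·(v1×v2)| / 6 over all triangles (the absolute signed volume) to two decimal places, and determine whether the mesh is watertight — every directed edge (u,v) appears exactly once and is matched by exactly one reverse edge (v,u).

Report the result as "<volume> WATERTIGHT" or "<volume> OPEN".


94.80 WATERTIGHT

Per-triangle v0·(v1×v2)/6:
  t1: -0.3966
  t2: +1.0244
  t3: -0.0978
  t4: +5.3318
  t5: +3.0072
  t6: +0.1313
  t7: +13.0972
  t8: +15.1173
  t9: +1.2206
  t10: +1.3577
  t11: +0.2700
  t12: +0.5231
  t13: +8.8066
  t14: +2.3983
  t15: +0.7381
  t16: +0.0988
  t17: +1.4742
  t18: +3.8209
  t19: +4.1371
  t20: +0.8593
  t21: +7.0599
  t22: +0.6798
  t23: +1.4405
  t24: +0.5962
  t25: +0.2307
  t26: +0.6561
  t27: +0.9485
  t28: +1.9199
  t29: +0.3945
  t30: +7.2805
  t31: +0.2869
  t32: -0.4515
  t33: +0.4295
  t34: +0.3058
  t35: +8.6499
  t36: +1.4572
Σ = +94.8038 → |volume| = 94.80

Directed edges: 108 total, each appears once with its reverse present → watertight.
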